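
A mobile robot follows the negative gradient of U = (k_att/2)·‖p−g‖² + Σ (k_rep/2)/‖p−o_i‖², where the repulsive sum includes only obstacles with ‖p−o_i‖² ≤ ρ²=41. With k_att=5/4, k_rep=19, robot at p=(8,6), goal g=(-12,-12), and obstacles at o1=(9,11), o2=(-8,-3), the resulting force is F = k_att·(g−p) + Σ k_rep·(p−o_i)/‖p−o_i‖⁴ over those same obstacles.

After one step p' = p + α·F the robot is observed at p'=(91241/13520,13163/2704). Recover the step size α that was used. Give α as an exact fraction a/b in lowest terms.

F_att = 5/4·(g−p) = 5/4·(-20,-18) = (-25.0000,-22.5000)
o1: d²=26 ≤ ρ²=41; F_rep = 19·(-1,-5)/26² = (-0.0281,-0.1405)
o2: d²=337 > ρ²=41 → inactive
F = F_att + ΣF_rep = (-25.0281,-22.6405)
Δp = p'−p = (-1.2514,-1.1320); α = Δx/Fx = (-16919/13520) / (-16919/676) = 1/20
check: Δy/Fy = (-3061/2704) / (-15305/676) = 1/20 ✓

α = 1/20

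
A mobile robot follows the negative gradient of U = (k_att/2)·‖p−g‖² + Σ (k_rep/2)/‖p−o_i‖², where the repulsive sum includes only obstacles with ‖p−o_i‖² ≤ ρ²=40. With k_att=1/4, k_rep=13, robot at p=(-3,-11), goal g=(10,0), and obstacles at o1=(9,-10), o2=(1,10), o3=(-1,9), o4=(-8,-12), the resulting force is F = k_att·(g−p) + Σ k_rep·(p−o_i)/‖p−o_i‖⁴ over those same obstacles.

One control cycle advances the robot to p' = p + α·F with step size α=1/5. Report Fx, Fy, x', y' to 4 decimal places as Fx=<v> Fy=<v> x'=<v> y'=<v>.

Fx=3.3462 Fy=2.7692 x'=-2.3308 y'=-10.4462

F_att = 1/4·(g−p) = 1/4·(13,11) = (3.2500,2.7500)
o1: d²=145 > ρ²=40 → inactive
o2: d²=457 > ρ²=40 → inactive
o3: d²=404 > ρ²=40 → inactive
o4: d²=26 ≤ ρ²=40; F_rep = 13·(5,1)/26² = (0.0962,0.0192)
F = F_att + ΣF_rep = (3.3462,2.7692)
p' = p + 1/5·F = (-2.3308,-10.4462)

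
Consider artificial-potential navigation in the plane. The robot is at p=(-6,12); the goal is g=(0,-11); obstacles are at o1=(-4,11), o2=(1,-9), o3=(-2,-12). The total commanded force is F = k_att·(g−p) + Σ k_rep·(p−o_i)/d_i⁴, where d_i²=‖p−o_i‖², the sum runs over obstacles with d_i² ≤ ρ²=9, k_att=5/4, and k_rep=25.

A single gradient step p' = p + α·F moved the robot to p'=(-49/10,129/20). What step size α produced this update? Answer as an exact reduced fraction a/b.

α = 1/5

F_att = 5/4·(g−p) = 5/4·(6,-23) = (7.5000,-28.7500)
o1: d²=5 ≤ ρ²=9; F_rep = 25·(-2,1)/5² = (-2.0000,1.0000)
o2: d²=490 > ρ²=9 → inactive
o3: d²=592 > ρ²=9 → inactive
F = F_att + ΣF_rep = (5.5000,-27.7500)
Δp = p'−p = (1.1000,-5.5500); α = Δx/Fx = (11/10) / (11/2) = 1/5
check: Δy/Fy = (-111/20) / (-111/4) = 1/5 ✓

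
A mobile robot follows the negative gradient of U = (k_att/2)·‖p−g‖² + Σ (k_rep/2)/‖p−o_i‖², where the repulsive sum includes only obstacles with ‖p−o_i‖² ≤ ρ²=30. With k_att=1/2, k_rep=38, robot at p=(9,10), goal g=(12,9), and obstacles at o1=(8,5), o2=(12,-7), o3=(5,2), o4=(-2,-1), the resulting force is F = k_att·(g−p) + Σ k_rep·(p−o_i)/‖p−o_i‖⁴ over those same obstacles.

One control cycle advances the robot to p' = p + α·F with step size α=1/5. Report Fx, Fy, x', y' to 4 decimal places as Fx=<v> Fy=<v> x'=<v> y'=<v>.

Fx=1.5562 Fy=-0.2189 x'=9.3112 y'=9.9562

F_att = 1/2·(g−p) = 1/2·(3,-1) = (1.5000,-0.5000)
o1: d²=26 ≤ ρ²=30; F_rep = 38·(1,5)/26² = (0.0562,0.2811)
o2: d²=298 > ρ²=30 → inactive
o3: d²=80 > ρ²=30 → inactive
o4: d²=242 > ρ²=30 → inactive
F = F_att + ΣF_rep = (1.5562,-0.2189)
p' = p + 1/5·F = (9.3112,9.9562)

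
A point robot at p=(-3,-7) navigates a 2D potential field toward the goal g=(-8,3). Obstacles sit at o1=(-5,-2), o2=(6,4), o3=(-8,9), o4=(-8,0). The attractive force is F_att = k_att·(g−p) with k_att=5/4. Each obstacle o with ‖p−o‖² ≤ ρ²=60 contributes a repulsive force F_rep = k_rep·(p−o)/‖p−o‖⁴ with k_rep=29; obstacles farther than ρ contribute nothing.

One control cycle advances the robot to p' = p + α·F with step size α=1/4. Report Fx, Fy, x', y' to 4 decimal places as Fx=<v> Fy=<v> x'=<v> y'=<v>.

Fx=-6.1810 Fy=12.3276 x'=-4.5453 y'=-3.9181

F_att = 5/4·(g−p) = 5/4·(-5,10) = (-6.2500,12.5000)
o1: d²=29 ≤ ρ²=60; F_rep = 29·(2,-5)/29² = (0.0690,-0.1724)
o2: d²=202 > ρ²=60 → inactive
o3: d²=281 > ρ²=60 → inactive
o4: d²=74 > ρ²=60 → inactive
F = F_att + ΣF_rep = (-6.1810,12.3276)
p' = p + 1/4·F = (-4.5453,-3.9181)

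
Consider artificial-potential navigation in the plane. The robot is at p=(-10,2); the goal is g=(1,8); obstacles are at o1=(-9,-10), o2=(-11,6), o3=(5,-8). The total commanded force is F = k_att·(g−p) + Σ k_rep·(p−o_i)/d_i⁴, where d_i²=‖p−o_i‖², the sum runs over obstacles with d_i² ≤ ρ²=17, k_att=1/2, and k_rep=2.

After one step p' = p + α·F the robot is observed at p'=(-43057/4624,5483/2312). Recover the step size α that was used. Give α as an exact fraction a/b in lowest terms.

α = 1/8

F_att = 1/2·(g−p) = 1/2·(11,6) = (5.5000,3.0000)
o1: d²=145 > ρ²=17 → inactive
o2: d²=17 ≤ ρ²=17; F_rep = 2·(1,-4)/17² = (0.0069,-0.0277)
o3: d²=325 > ρ²=17 → inactive
F = F_att + ΣF_rep = (5.5069,2.9723)
Δp = p'−p = (0.6884,0.3715); α = Δx/Fx = (3183/4624) / (3183/578) = 1/8
check: Δy/Fy = (859/2312) / (859/289) = 1/8 ✓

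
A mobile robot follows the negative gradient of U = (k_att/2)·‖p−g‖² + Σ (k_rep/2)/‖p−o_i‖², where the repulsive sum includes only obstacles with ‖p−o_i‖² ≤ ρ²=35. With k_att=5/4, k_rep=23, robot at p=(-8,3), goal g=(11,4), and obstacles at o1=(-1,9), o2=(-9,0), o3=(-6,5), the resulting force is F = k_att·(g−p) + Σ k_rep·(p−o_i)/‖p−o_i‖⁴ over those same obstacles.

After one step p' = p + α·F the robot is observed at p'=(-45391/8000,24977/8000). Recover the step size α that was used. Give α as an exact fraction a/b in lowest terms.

F_att = 5/4·(g−p) = 5/4·(19,1) = (23.7500,1.2500)
o1: d²=85 > ρ²=35 → inactive
o2: d²=10 ≤ ρ²=35; F_rep = 23·(1,3)/10² = (0.2300,0.6900)
o3: d²=8 ≤ ρ²=35; F_rep = 23·(-2,-2)/8² = (-0.7188,-0.7188)
F = F_att + ΣF_rep = (23.2613,1.2212)
Δp = p'−p = (2.3261,0.1221); α = Δx/Fx = (18609/8000) / (18609/800) = 1/10
check: Δy/Fy = (977/8000) / (977/800) = 1/10 ✓

α = 1/10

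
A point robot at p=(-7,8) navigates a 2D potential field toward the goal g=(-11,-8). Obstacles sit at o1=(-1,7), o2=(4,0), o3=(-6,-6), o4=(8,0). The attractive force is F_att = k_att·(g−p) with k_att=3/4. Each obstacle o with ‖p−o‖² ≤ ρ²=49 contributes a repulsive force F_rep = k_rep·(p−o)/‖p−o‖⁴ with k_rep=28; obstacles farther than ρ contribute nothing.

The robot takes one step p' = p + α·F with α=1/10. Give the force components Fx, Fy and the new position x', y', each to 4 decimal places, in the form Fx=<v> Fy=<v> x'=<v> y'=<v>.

F_att = 3/4·(g−p) = 3/4·(-4,-16) = (-3.0000,-12.0000)
o1: d²=37 ≤ ρ²=49; F_rep = 28·(-6,1)/37² = (-0.1227,0.0205)
o2: d²=185 > ρ²=49 → inactive
o3: d²=197 > ρ²=49 → inactive
o4: d²=289 > ρ²=49 → inactive
F = F_att + ΣF_rep = (-3.1227,-11.9795)
p' = p + 1/10·F = (-7.3123,6.8020)

Fx=-3.1227 Fy=-11.9795 x'=-7.3123 y'=6.8020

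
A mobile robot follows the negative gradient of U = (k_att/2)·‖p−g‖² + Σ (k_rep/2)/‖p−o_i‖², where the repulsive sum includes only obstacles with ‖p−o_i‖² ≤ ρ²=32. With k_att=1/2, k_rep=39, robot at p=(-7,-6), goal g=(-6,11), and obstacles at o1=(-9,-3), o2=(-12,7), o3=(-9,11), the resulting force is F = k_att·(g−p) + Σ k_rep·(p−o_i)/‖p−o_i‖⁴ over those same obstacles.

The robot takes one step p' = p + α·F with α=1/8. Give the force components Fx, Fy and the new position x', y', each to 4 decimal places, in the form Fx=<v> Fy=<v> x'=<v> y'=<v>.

Fx=0.9615 Fy=7.8077 x'=-6.8798 y'=-5.0240

F_att = 1/2·(g−p) = 1/2·(1,17) = (0.5000,8.5000)
o1: d²=13 ≤ ρ²=32; F_rep = 39·(2,-3)/13² = (0.4615,-0.6923)
o2: d²=194 > ρ²=32 → inactive
o3: d²=293 > ρ²=32 → inactive
F = F_att + ΣF_rep = (0.9615,7.8077)
p' = p + 1/8·F = (-6.8798,-5.0240)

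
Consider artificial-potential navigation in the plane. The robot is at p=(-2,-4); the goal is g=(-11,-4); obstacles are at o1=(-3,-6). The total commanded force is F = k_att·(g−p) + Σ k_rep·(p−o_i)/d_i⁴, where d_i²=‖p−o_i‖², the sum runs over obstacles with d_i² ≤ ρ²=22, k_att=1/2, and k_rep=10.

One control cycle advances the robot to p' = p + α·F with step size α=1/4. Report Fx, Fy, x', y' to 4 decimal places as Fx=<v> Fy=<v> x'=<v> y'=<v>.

F_att = 1/2·(g−p) = 1/2·(-9,0) = (-4.5000,0.0000)
o1: d²=5 ≤ ρ²=22; F_rep = 10·(1,2)/5² = (0.4000,0.8000)
F = F_att + ΣF_rep = (-4.1000,0.8000)
p' = p + 1/4·F = (-3.0250,-3.8000)

Fx=-4.1000 Fy=0.8000 x'=-3.0250 y'=-3.8000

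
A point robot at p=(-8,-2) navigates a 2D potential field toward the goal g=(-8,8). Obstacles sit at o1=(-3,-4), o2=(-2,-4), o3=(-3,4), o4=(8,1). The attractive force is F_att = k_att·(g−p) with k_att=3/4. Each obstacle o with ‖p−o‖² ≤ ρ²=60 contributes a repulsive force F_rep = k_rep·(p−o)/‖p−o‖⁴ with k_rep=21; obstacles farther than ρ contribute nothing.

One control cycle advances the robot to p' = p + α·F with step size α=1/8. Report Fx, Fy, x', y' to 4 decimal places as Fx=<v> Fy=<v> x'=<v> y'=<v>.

Fx=-0.2036 Fy=7.5762 x'=-8.0255 y'=-1.0530

F_att = 3/4·(g−p) = 3/4·(0,10) = (0.0000,7.5000)
o1: d²=29 ≤ ρ²=60; F_rep = 21·(-5,2)/29² = (-0.1249,0.0499)
o2: d²=40 ≤ ρ²=60; F_rep = 21·(-6,2)/40² = (-0.0788,0.0262)
o3: d²=61 > ρ²=60 → inactive
o4: d²=265 > ρ²=60 → inactive
F = F_att + ΣF_rep = (-0.2036,7.5762)
p' = p + 1/8·F = (-8.0255,-1.0530)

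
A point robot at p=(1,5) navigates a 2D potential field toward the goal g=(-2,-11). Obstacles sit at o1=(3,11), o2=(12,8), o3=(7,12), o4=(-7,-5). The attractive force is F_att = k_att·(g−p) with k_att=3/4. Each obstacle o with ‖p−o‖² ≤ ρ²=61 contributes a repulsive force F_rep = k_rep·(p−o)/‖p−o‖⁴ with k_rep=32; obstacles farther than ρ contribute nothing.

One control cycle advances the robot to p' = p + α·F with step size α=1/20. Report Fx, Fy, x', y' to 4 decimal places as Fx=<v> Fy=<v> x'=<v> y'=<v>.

F_att = 3/4·(g−p) = 3/4·(-3,-16) = (-2.2500,-12.0000)
o1: d²=40 ≤ ρ²=61; F_rep = 32·(-2,-6)/40² = (-0.0400,-0.1200)
o2: d²=130 > ρ²=61 → inactive
o3: d²=85 > ρ²=61 → inactive
o4: d²=164 > ρ²=61 → inactive
F = F_att + ΣF_rep = (-2.2900,-12.1200)
p' = p + 1/20·F = (0.8855,4.3940)

Fx=-2.2900 Fy=-12.1200 x'=0.8855 y'=4.3940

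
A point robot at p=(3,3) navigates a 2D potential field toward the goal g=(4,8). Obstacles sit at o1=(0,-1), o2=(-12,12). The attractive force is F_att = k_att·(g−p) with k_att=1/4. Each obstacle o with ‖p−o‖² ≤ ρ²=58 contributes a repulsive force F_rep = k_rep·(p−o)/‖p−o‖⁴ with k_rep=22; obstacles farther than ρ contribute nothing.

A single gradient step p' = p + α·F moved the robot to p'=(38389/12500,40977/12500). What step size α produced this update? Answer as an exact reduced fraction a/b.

F_att = 1/4·(g−p) = 1/4·(1,5) = (0.2500,1.2500)
o1: d²=25 ≤ ρ²=58; F_rep = 22·(3,4)/25² = (0.1056,0.1408)
o2: d²=306 > ρ²=58 → inactive
F = F_att + ΣF_rep = (0.3556,1.3908)
Δp = p'−p = (0.0711,0.2782); α = Δx/Fx = (889/12500) / (889/2500) = 1/5
check: Δy/Fy = (3477/12500) / (3477/2500) = 1/5 ✓

α = 1/5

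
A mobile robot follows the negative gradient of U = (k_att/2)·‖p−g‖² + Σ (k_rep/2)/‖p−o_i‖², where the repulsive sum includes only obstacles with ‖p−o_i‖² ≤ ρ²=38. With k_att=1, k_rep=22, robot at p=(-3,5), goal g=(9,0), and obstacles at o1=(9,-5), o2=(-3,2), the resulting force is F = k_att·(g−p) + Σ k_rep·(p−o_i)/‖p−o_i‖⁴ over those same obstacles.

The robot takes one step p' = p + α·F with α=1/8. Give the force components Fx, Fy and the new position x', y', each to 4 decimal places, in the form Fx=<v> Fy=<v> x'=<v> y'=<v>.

F_att = 1·(g−p) = 1·(12,-5) = (12.0000,-5.0000)
o1: d²=244 > ρ²=38 → inactive
o2: d²=9 ≤ ρ²=38; F_rep = 22·(0,3)/9² = (0.0000,0.8148)
F = F_att + ΣF_rep = (12.0000,-4.1852)
p' = p + 1/8·F = (-1.5000,4.4769)

Fx=12.0000 Fy=-4.1852 x'=-1.5000 y'=4.4769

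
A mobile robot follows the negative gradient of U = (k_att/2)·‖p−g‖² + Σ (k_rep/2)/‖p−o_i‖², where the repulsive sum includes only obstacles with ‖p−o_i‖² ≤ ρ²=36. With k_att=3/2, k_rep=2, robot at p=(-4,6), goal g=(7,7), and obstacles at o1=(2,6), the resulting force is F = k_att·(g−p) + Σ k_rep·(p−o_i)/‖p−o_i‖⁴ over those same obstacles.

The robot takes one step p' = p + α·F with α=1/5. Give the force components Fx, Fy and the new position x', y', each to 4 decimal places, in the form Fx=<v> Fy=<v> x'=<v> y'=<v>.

F_att = 3/2·(g−p) = 3/2·(11,1) = (16.5000,1.5000)
o1: d²=36 ≤ ρ²=36; F_rep = 2·(-6,0)/36² = (-0.0093,0.0000)
F = F_att + ΣF_rep = (16.4907,1.5000)
p' = p + 1/5·F = (-0.7019,6.3000)

Fx=16.4907 Fy=1.5000 x'=-0.7019 y'=6.3000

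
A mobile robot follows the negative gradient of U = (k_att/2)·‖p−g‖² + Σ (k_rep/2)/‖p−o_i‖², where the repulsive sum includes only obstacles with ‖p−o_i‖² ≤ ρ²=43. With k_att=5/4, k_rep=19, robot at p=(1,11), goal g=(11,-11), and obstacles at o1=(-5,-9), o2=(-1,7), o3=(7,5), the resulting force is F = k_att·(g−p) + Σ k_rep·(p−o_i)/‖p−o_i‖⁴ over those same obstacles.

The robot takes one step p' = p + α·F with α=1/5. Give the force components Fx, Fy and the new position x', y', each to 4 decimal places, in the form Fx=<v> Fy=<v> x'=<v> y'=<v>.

Fx=12.5950 Fy=-27.3100 x'=3.5190 y'=5.5380

F_att = 5/4·(g−p) = 5/4·(10,-22) = (12.5000,-27.5000)
o1: d²=436 > ρ²=43 → inactive
o2: d²=20 ≤ ρ²=43; F_rep = 19·(2,4)/20² = (0.0950,0.1900)
o3: d²=72 > ρ²=43 → inactive
F = F_att + ΣF_rep = (12.5950,-27.3100)
p' = p + 1/5·F = (3.5190,5.5380)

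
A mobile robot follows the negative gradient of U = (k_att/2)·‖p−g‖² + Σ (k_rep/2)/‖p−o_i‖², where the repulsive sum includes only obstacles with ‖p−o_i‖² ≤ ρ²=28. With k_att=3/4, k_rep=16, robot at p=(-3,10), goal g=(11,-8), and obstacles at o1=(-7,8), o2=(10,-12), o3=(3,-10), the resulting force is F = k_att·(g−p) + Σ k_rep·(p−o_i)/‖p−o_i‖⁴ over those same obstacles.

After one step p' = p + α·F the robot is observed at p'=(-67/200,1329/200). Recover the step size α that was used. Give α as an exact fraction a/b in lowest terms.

α = 1/4

F_att = 3/4·(g−p) = 3/4·(14,-18) = (10.5000,-13.5000)
o1: d²=20 ≤ ρ²=28; F_rep = 16·(4,2)/20² = (0.1600,0.0800)
o2: d²=653 > ρ²=28 → inactive
o3: d²=436 > ρ²=28 → inactive
F = F_att + ΣF_rep = (10.6600,-13.4200)
Δp = p'−p = (2.6650,-3.3550); α = Δx/Fx = (533/200) / (533/50) = 1/4
check: Δy/Fy = (-671/200) / (-671/50) = 1/4 ✓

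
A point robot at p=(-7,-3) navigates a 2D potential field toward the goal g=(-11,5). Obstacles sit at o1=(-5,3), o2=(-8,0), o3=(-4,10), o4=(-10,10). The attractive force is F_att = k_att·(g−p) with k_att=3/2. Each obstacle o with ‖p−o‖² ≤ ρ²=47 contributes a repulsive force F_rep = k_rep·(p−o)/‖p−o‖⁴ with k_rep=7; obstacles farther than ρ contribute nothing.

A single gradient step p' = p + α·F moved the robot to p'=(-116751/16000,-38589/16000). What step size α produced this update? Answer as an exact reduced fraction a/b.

F_att = 3/2·(g−p) = 3/2·(-4,8) = (-6.0000,12.0000)
o1: d²=40 ≤ ρ²=47; F_rep = 7·(-2,-6)/40² = (-0.0088,-0.0262)
o2: d²=10 ≤ ρ²=47; F_rep = 7·(1,-3)/10² = (0.0700,-0.2100)
o3: d²=178 > ρ²=47 → inactive
o4: d²=178 > ρ²=47 → inactive
F = F_att + ΣF_rep = (-5.9387,11.7637)
Δp = p'−p = (-0.2969,0.5882); α = Δx/Fx = (-4751/16000) / (-4751/800) = 1/20
check: Δy/Fy = (9411/16000) / (9411/800) = 1/20 ✓

α = 1/20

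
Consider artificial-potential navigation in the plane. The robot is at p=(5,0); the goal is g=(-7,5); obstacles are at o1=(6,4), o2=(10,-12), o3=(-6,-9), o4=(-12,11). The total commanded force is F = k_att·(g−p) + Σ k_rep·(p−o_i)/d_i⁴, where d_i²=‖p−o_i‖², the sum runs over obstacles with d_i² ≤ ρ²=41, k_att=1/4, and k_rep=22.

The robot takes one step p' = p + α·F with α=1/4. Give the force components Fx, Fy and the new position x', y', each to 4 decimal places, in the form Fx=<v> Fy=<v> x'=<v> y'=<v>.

F_att = 1/4·(g−p) = 1/4·(-12,5) = (-3.0000,1.2500)
o1: d²=17 ≤ ρ²=41; F_rep = 22·(-1,-4)/17² = (-0.0761,-0.3045)
o2: d²=169 > ρ²=41 → inactive
o3: d²=202 > ρ²=41 → inactive
o4: d²=410 > ρ²=41 → inactive
F = F_att + ΣF_rep = (-3.0761,0.9455)
p' = p + 1/4·F = (4.2310,0.2364)

Fx=-3.0761 Fy=0.9455 x'=4.2310 y'=0.2364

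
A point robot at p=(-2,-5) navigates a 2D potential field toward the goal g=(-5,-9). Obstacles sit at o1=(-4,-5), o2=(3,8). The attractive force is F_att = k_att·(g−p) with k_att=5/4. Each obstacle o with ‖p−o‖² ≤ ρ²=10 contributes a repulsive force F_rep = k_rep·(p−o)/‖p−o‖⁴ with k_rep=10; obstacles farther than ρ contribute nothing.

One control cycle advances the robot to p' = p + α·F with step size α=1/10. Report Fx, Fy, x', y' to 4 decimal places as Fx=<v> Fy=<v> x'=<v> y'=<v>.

F_att = 5/4·(g−p) = 5/4·(-3,-4) = (-3.7500,-5.0000)
o1: d²=4 ≤ ρ²=10; F_rep = 10·(2,0)/4² = (1.2500,0.0000)
o2: d²=194 > ρ²=10 → inactive
F = F_att + ΣF_rep = (-2.5000,-5.0000)
p' = p + 1/10·F = (-2.2500,-5.5000)

Fx=-2.5000 Fy=-5.0000 x'=-2.2500 y'=-5.5000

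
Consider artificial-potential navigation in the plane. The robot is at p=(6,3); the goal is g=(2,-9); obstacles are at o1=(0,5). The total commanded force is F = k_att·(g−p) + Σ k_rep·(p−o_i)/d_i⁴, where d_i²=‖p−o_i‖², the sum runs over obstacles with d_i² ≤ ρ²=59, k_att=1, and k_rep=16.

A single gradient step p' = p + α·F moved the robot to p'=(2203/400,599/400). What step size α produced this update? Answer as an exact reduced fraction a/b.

F_att = 1·(g−p) = 1·(-4,-12) = (-4.0000,-12.0000)
o1: d²=40 ≤ ρ²=59; F_rep = 16·(6,-2)/40² = (0.0600,-0.0200)
F = F_att + ΣF_rep = (-3.9400,-12.0200)
Δp = p'−p = (-0.4925,-1.5025); α = Δx/Fx = (-197/400) / (-197/50) = 1/8
check: Δy/Fy = (-601/400) / (-601/50) = 1/8 ✓

α = 1/8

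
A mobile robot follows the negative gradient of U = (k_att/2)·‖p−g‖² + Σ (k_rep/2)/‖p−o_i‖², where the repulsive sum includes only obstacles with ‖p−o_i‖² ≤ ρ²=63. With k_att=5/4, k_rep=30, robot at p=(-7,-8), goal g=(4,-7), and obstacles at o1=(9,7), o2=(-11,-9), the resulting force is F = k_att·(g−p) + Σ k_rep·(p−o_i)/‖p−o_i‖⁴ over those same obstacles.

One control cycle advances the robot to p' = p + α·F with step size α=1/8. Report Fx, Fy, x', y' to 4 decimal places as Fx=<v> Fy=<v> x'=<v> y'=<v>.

Fx=14.1652 Fy=1.3538 x'=-5.2293 y'=-7.8308

F_att = 5/4·(g−p) = 5/4·(11,1) = (13.7500,1.2500)
o1: d²=481 > ρ²=63 → inactive
o2: d²=17 ≤ ρ²=63; F_rep = 30·(4,1)/17² = (0.4152,0.1038)
F = F_att + ΣF_rep = (14.1652,1.3538)
p' = p + 1/8·F = (-5.2293,-7.8308)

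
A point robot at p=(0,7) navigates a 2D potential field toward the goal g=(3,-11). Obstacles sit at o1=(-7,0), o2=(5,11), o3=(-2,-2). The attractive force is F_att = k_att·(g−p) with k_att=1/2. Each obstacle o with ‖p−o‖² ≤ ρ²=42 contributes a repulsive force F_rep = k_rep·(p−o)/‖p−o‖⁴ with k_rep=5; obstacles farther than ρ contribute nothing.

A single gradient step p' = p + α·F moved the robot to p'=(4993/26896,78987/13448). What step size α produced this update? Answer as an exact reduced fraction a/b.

α = 1/8

F_att = 1/2·(g−p) = 1/2·(3,-18) = (1.5000,-9.0000)
o1: d²=98 > ρ²=42 → inactive
o2: d²=41 ≤ ρ²=42; F_rep = 5·(-5,-4)/41² = (-0.0149,-0.0119)
o3: d²=85 > ρ²=42 → inactive
F = F_att + ΣF_rep = (1.4851,-9.0119)
Δp = p'−p = (0.1856,-1.1265); α = Δx/Fx = (4993/26896) / (4993/3362) = 1/8
check: Δy/Fy = (-15149/13448) / (-15149/1681) = 1/8 ✓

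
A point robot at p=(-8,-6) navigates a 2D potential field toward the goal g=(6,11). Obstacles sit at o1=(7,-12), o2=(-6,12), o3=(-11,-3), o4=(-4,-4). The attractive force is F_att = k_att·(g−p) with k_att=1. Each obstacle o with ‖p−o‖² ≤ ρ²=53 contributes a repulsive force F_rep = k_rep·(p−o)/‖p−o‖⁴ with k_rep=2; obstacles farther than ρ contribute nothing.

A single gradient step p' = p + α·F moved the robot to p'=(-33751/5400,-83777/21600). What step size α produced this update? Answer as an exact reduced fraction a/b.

α = 1/8

F_att = 1·(g−p) = 1·(14,17) = (14.0000,17.0000)
o1: d²=261 > ρ²=53 → inactive
o2: d²=328 > ρ²=53 → inactive
o3: d²=18 ≤ ρ²=53; F_rep = 2·(3,-3)/18² = (0.0185,-0.0185)
o4: d²=20 ≤ ρ²=53; F_rep = 2·(-4,-2)/20² = (-0.0200,-0.0100)
F = F_att + ΣF_rep = (13.9985,16.9715)
Δp = p'−p = (1.7498,2.1214); α = Δx/Fx = (9449/5400) / (9449/675) = 1/8
check: Δy/Fy = (45823/21600) / (45823/2700) = 1/8 ✓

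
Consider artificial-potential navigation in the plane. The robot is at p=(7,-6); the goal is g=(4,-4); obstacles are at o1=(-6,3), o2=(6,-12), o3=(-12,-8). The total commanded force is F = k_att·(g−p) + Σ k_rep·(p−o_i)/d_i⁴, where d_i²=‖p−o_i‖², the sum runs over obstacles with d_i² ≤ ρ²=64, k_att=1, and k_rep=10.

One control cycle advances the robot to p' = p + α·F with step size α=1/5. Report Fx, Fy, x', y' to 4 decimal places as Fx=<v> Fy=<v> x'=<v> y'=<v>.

F_att = 1·(g−p) = 1·(-3,2) = (-3.0000,2.0000)
o1: d²=250 > ρ²=64 → inactive
o2: d²=37 ≤ ρ²=64; F_rep = 10·(1,6)/37² = (0.0073,0.0438)
o3: d²=365 > ρ²=64 → inactive
F = F_att + ΣF_rep = (-2.9927,2.0438)
p' = p + 1/5·F = (6.4015,-5.5912)

Fx=-2.9927 Fy=2.0438 x'=6.4015 y'=-5.5912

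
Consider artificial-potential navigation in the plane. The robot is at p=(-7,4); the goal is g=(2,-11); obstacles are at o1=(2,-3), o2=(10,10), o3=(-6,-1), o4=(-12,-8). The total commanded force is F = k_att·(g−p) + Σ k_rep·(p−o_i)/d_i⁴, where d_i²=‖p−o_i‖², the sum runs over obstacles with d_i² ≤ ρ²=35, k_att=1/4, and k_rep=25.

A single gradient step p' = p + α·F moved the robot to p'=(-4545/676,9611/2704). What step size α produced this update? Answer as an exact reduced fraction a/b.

F_att = 1/4·(g−p) = 1/4·(9,-15) = (2.2500,-3.7500)
o1: d²=130 > ρ²=35 → inactive
o2: d²=325 > ρ²=35 → inactive
o3: d²=26 ≤ ρ²=35; F_rep = 25·(-1,5)/26² = (-0.0370,0.1849)
o4: d²=169 > ρ²=35 → inactive
F = F_att + ΣF_rep = (2.2130,-3.5651)
Δp = p'−p = (0.2766,-0.4456); α = Δx/Fx = (187/676) / (374/169) = 1/8
check: Δy/Fy = (-1205/2704) / (-1205/338) = 1/8 ✓

α = 1/8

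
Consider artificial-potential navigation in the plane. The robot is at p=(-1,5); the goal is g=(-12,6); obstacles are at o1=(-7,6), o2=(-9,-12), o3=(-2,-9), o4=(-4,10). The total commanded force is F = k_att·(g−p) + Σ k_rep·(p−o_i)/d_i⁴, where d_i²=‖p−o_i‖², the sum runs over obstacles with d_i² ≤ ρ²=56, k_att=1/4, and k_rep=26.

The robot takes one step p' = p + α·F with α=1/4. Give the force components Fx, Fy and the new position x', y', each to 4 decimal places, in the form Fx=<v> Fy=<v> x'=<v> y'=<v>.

Fx=-2.5686 Fy=0.1186 x'=-1.6421 y'=5.0296

F_att = 1/4·(g−p) = 1/4·(-11,1) = (-2.7500,0.2500)
o1: d²=37 ≤ ρ²=56; F_rep = 26·(6,-1)/37² = (0.1140,-0.0190)
o2: d²=353 > ρ²=56 → inactive
o3: d²=197 > ρ²=56 → inactive
o4: d²=34 ≤ ρ²=56; F_rep = 26·(3,-5)/34² = (0.0675,-0.1125)
F = F_att + ΣF_rep = (-2.5686,0.1186)
p' = p + 1/4·F = (-1.6421,5.0296)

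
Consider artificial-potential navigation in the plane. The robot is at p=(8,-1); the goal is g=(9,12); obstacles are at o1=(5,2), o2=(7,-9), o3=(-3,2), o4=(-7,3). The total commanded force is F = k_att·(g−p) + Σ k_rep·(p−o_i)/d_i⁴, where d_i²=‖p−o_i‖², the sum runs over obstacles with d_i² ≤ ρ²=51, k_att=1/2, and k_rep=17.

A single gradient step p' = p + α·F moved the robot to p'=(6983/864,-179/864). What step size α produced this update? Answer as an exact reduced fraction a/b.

α = 1/8

F_att = 1/2·(g−p) = 1/2·(1,13) = (0.5000,6.5000)
o1: d²=18 ≤ ρ²=51; F_rep = 17·(3,-3)/18² = (0.1574,-0.1574)
o2: d²=65 > ρ²=51 → inactive
o3: d²=130 > ρ²=51 → inactive
o4: d²=241 > ρ²=51 → inactive
F = F_att + ΣF_rep = (0.6574,6.3426)
Δp = p'−p = (0.0822,0.7928); α = Δx/Fx = (71/864) / (71/108) = 1/8
check: Δy/Fy = (685/864) / (685/108) = 1/8 ✓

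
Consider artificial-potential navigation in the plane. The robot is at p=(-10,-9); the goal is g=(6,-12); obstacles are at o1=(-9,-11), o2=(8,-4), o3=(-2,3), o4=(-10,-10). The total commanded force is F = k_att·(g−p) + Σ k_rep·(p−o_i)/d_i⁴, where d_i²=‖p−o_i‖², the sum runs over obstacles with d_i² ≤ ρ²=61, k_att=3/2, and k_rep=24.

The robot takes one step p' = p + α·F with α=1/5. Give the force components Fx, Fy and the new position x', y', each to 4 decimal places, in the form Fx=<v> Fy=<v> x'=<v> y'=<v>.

Fx=23.0400 Fy=21.4200 x'=-5.3920 y'=-4.7160

F_att = 3/2·(g−p) = 3/2·(16,-3) = (24.0000,-4.5000)
o1: d²=5 ≤ ρ²=61; F_rep = 24·(-1,2)/5² = (-0.9600,1.9200)
o2: d²=349 > ρ²=61 → inactive
o3: d²=208 > ρ²=61 → inactive
o4: d²=1 ≤ ρ²=61; F_rep = 24·(0,1)/1² = (0.0000,24.0000)
F = F_att + ΣF_rep = (23.0400,21.4200)
p' = p + 1/5·F = (-5.3920,-4.7160)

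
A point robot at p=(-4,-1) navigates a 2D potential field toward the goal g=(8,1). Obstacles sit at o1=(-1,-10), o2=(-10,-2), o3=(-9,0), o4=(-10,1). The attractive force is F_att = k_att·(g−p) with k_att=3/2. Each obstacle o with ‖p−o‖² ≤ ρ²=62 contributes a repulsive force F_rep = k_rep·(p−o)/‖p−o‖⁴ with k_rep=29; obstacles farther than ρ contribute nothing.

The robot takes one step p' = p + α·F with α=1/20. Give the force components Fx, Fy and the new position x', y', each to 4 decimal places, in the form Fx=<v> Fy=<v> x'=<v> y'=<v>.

F_att = 3/2·(g−p) = 3/2·(12,2) = (18.0000,3.0000)
o1: d²=90 > ρ²=62 → inactive
o2: d²=37 ≤ ρ²=62; F_rep = 29·(6,1)/37² = (0.1271,0.0212)
o3: d²=26 ≤ ρ²=62; F_rep = 29·(5,-1)/26² = (0.2145,-0.0429)
o4: d²=40 ≤ ρ²=62; F_rep = 29·(6,-2)/40² = (0.1087,-0.0362)
F = F_att + ΣF_rep = (18.4503,2.9420)
p' = p + 1/20·F = (-3.0775,-0.8529)

Fx=18.4503 Fy=2.9420 x'=-3.0775 y'=-0.8529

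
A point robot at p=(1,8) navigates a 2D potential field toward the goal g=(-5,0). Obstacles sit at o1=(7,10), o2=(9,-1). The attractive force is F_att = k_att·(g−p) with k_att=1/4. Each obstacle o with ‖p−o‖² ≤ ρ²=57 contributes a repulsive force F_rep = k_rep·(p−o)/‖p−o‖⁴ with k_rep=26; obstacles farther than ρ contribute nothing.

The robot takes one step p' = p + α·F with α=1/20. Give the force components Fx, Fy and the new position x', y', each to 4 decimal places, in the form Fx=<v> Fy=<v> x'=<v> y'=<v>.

F_att = 1/4·(g−p) = 1/4·(-6,-8) = (-1.5000,-2.0000)
o1: d²=40 ≤ ρ²=57; F_rep = 26·(-6,-2)/40² = (-0.0975,-0.0325)
o2: d²=145 > ρ²=57 → inactive
F = F_att + ΣF_rep = (-1.5975,-2.0325)
p' = p + 1/20·F = (0.9201,7.8984)

Fx=-1.5975 Fy=-2.0325 x'=0.9201 y'=7.8984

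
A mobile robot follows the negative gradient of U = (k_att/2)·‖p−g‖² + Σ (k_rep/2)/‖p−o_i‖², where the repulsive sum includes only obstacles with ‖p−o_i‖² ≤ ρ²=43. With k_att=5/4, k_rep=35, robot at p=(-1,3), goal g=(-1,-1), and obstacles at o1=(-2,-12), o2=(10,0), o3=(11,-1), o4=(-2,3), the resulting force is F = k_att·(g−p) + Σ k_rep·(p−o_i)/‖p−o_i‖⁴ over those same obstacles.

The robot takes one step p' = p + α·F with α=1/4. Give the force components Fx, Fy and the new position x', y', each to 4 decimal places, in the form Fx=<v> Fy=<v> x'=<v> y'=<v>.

Fx=35.0000 Fy=-5.0000 x'=7.7500 y'=1.7500

F_att = 5/4·(g−p) = 5/4·(0,-4) = (0.0000,-5.0000)
o1: d²=226 > ρ²=43 → inactive
o2: d²=130 > ρ²=43 → inactive
o3: d²=160 > ρ²=43 → inactive
o4: d²=1 ≤ ρ²=43; F_rep = 35·(1,0)/1² = (35.0000,0.0000)
F = F_att + ΣF_rep = (35.0000,-5.0000)
p' = p + 1/4·F = (7.7500,1.7500)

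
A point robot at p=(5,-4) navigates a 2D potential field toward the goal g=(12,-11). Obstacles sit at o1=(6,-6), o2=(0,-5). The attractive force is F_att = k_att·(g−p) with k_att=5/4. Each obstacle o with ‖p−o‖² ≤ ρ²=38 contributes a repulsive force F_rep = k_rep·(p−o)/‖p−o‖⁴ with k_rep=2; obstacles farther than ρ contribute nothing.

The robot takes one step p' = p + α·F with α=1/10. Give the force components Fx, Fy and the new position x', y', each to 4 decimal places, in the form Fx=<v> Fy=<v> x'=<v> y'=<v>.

F_att = 5/4·(g−p) = 5/4·(7,-7) = (8.7500,-8.7500)
o1: d²=5 ≤ ρ²=38; F_rep = 2·(-1,2)/5² = (-0.0800,0.1600)
o2: d²=26 ≤ ρ²=38; F_rep = 2·(5,1)/26² = (0.0148,0.0030)
F = F_att + ΣF_rep = (8.6848,-8.5870)
p' = p + 1/10·F = (5.8685,-4.8587)

Fx=8.6848 Fy=-8.5870 x'=5.8685 y'=-4.8587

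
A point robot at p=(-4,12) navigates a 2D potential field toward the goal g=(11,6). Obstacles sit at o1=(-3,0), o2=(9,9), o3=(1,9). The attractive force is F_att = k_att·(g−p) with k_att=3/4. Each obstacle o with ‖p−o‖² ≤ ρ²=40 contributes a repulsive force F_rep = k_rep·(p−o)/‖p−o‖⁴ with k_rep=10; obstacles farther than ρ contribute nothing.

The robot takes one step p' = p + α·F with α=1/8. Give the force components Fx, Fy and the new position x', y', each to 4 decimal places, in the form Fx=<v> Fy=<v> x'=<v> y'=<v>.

Fx=11.2067 Fy=-4.4740 x'=-2.5992 y'=11.4407

F_att = 3/4·(g−p) = 3/4·(15,-6) = (11.2500,-4.5000)
o1: d²=145 > ρ²=40 → inactive
o2: d²=178 > ρ²=40 → inactive
o3: d²=34 ≤ ρ²=40; F_rep = 10·(-5,3)/34² = (-0.0433,0.0260)
F = F_att + ΣF_rep = (11.2067,-4.4740)
p' = p + 1/8·F = (-2.5992,11.4407)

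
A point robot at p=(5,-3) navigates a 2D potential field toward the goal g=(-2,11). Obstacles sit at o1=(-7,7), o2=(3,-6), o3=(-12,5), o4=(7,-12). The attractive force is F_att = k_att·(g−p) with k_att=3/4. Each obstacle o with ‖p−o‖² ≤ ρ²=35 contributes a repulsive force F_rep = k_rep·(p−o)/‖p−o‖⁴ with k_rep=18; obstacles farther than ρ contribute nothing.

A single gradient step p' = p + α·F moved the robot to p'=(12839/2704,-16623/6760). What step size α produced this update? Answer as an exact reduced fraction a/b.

α = 1/20

F_att = 3/4·(g−p) = 3/4·(-7,14) = (-5.2500,10.5000)
o1: d²=244 > ρ²=35 → inactive
o2: d²=13 ≤ ρ²=35; F_rep = 18·(2,3)/13² = (0.2130,0.3195)
o3: d²=353 > ρ²=35 → inactive
o4: d²=85 > ρ²=35 → inactive
F = F_att + ΣF_rep = (-5.0370,10.8195)
Δp = p'−p = (-0.2518,0.5410); α = Δx/Fx = (-681/2704) / (-3405/676) = 1/20
check: Δy/Fy = (3657/6760) / (3657/338) = 1/20 ✓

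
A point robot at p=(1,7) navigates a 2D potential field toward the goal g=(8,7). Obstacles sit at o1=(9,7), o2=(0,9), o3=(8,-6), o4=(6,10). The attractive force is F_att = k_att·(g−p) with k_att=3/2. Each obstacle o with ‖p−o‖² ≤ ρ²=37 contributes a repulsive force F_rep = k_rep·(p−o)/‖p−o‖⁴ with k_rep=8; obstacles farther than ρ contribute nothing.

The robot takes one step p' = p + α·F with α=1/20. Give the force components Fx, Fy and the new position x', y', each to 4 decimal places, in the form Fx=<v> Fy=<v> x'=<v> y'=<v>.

F_att = 3/2·(g−p) = 3/2·(7,0) = (10.5000,0.0000)
o1: d²=64 > ρ²=37 → inactive
o2: d²=5 ≤ ρ²=37; F_rep = 8·(1,-2)/5² = (0.3200,-0.6400)
o3: d²=218 > ρ²=37 → inactive
o4: d²=34 ≤ ρ²=37; F_rep = 8·(-5,-3)/34² = (-0.0346,-0.0208)
F = F_att + ΣF_rep = (10.7854,-0.6608)
p' = p + 1/20·F = (1.5393,6.9670)

Fx=10.7854 Fy=-0.6608 x'=1.5393 y'=6.9670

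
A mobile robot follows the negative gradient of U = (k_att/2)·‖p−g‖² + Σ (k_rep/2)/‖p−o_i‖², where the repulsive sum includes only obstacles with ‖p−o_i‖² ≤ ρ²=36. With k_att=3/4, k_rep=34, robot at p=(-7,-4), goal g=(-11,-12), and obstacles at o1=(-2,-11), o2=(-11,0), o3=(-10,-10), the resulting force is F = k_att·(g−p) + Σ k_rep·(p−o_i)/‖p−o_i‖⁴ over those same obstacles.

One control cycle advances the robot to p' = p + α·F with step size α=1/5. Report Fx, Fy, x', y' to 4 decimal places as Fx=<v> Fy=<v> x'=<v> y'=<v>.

Fx=-2.8672 Fy=-6.1328 x'=-7.5734 y'=-5.2266

F_att = 3/4·(g−p) = 3/4·(-4,-8) = (-3.0000,-6.0000)
o1: d²=74 > ρ²=36 → inactive
o2: d²=32 ≤ ρ²=36; F_rep = 34·(4,-4)/32² = (0.1328,-0.1328)
o3: d²=45 > ρ²=36 → inactive
F = F_att + ΣF_rep = (-2.8672,-6.1328)
p' = p + 1/5·F = (-7.5734,-5.2266)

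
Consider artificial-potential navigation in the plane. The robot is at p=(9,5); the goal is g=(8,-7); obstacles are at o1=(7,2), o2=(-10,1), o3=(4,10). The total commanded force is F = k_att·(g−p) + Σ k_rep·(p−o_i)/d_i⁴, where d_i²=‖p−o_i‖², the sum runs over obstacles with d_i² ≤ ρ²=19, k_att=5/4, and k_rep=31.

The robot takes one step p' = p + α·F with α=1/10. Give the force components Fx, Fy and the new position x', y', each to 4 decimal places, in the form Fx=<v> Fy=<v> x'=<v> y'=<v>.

F_att = 5/4·(g−p) = 5/4·(-1,-12) = (-1.2500,-15.0000)
o1: d²=13 ≤ ρ²=19; F_rep = 31·(2,3)/13² = (0.3669,0.5503)
o2: d²=377 > ρ²=19 → inactive
o3: d²=50 > ρ²=19 → inactive
F = F_att + ΣF_rep = (-0.8831,-14.4497)
p' = p + 1/10·F = (8.9117,3.5550)

Fx=-0.8831 Fy=-14.4497 x'=8.9117 y'=3.5550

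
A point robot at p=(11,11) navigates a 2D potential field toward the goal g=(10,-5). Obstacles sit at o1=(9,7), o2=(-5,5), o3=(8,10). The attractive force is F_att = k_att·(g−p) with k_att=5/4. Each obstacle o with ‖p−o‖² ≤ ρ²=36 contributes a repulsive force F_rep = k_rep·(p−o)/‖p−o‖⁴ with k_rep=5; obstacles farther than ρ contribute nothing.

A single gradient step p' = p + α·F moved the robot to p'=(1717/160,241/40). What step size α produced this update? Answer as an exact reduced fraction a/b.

α = 1/4

F_att = 5/4·(g−p) = 5/4·(-1,-16) = (-1.2500,-20.0000)
o1: d²=20 ≤ ρ²=36; F_rep = 5·(2,4)/20² = (0.0250,0.0500)
o2: d²=292 > ρ²=36 → inactive
o3: d²=10 ≤ ρ²=36; F_rep = 5·(3,1)/10² = (0.1500,0.0500)
F = F_att + ΣF_rep = (-1.0750,-19.9000)
Δp = p'−p = (-0.2687,-4.9750); α = Δx/Fx = (-43/160) / (-43/40) = 1/4
check: Δy/Fy = (-199/40) / (-199/10) = 1/4 ✓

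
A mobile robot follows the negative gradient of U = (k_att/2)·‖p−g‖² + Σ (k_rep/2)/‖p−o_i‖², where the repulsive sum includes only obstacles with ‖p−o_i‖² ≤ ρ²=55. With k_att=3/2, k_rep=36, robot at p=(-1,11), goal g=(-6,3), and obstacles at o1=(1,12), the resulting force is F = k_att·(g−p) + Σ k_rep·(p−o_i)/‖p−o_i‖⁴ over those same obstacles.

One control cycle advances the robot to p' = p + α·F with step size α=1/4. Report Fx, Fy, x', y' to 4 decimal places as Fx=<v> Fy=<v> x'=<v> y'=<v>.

Fx=-10.3800 Fy=-13.4400 x'=-3.5950 y'=7.6400

F_att = 3/2·(g−p) = 3/2·(-5,-8) = (-7.5000,-12.0000)
o1: d²=5 ≤ ρ²=55; F_rep = 36·(-2,-1)/5² = (-2.8800,-1.4400)
F = F_att + ΣF_rep = (-10.3800,-13.4400)
p' = p + 1/4·F = (-3.5950,7.6400)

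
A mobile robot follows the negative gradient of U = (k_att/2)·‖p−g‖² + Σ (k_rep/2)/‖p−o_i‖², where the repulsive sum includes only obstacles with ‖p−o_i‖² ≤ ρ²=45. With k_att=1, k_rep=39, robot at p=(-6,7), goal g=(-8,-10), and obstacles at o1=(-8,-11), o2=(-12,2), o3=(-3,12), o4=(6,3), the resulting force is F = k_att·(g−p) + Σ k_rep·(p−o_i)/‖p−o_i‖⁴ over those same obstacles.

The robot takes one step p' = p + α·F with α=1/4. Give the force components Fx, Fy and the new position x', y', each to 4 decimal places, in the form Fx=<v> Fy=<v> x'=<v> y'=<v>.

F_att = 1·(g−p) = 1·(-2,-17) = (-2.0000,-17.0000)
o1: d²=328 > ρ²=45 → inactive
o2: d²=61 > ρ²=45 → inactive
o3: d²=34 ≤ ρ²=45; F_rep = 39·(-3,-5)/34² = (-0.1012,-0.1687)
o4: d²=160 > ρ²=45 → inactive
F = F_att + ΣF_rep = (-2.1012,-17.1687)
p' = p + 1/4·F = (-6.5253,2.7078)

Fx=-2.1012 Fy=-17.1687 x'=-6.5253 y'=2.7078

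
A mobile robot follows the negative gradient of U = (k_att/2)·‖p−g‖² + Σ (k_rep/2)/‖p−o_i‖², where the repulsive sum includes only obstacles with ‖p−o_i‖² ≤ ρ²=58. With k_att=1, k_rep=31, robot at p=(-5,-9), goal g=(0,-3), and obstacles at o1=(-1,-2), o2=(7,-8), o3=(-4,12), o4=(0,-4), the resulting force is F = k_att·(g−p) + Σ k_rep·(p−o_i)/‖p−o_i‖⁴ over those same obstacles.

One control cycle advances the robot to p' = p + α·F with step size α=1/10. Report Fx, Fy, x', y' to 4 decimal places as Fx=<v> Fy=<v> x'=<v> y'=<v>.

F_att = 1·(g−p) = 1·(5,6) = (5.0000,6.0000)
o1: d²=65 > ρ²=58 → inactive
o2: d²=145 > ρ²=58 → inactive
o3: d²=442 > ρ²=58 → inactive
o4: d²=50 ≤ ρ²=58; F_rep = 31·(-5,-5)/50² = (-0.0620,-0.0620)
F = F_att + ΣF_rep = (4.9380,5.9380)
p' = p + 1/10·F = (-4.5062,-8.4062)

Fx=4.9380 Fy=5.9380 x'=-4.5062 y'=-8.4062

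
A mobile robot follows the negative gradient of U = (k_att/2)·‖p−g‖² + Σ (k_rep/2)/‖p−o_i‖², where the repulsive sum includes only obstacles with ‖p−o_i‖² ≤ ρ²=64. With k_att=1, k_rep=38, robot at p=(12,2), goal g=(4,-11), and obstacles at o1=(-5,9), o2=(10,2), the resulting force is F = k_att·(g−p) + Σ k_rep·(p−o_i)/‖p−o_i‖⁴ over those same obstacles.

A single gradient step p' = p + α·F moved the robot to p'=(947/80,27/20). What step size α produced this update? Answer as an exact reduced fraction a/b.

α = 1/20

F_att = 1·(g−p) = 1·(-8,-13) = (-8.0000,-13.0000)
o1: d²=338 > ρ²=64 → inactive
o2: d²=4 ≤ ρ²=64; F_rep = 38·(2,0)/4² = (4.7500,0.0000)
F = F_att + ΣF_rep = (-3.2500,-13.0000)
Δp = p'−p = (-0.1625,-0.6500); α = Δx/Fx = (-13/80) / (-13/4) = 1/20
check: Δy/Fy = (-13/20) / (-13) = 1/20 ✓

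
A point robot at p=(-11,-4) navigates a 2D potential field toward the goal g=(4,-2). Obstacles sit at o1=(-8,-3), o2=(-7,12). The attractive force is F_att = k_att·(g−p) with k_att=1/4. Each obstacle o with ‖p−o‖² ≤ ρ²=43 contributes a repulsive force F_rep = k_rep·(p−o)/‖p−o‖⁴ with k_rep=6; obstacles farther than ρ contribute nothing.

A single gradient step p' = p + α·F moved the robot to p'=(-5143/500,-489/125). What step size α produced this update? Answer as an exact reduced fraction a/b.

F_att = 1/4·(g−p) = 1/4·(15,2) = (3.7500,0.5000)
o1: d²=10 ≤ ρ²=43; F_rep = 6·(-3,-1)/10² = (-0.1800,-0.0600)
o2: d²=272 > ρ²=43 → inactive
F = F_att + ΣF_rep = (3.5700,0.4400)
Δp = p'−p = (0.7140,0.0880); α = Δx/Fx = (357/500) / (357/100) = 1/5
check: Δy/Fy = (11/125) / (11/25) = 1/5 ✓

α = 1/5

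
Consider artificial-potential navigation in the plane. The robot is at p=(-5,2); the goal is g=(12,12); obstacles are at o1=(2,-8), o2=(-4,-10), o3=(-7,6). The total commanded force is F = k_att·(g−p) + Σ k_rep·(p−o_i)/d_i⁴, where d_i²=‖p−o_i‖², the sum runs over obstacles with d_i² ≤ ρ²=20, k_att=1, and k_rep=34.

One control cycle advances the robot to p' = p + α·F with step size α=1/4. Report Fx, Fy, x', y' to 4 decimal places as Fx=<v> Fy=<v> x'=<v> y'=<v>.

Fx=17.1700 Fy=9.6600 x'=-0.7075 y'=4.4150

F_att = 1·(g−p) = 1·(17,10) = (17.0000,10.0000)
o1: d²=149 > ρ²=20 → inactive
o2: d²=145 > ρ²=20 → inactive
o3: d²=20 ≤ ρ²=20; F_rep = 34·(2,-4)/20² = (0.1700,-0.3400)
F = F_att + ΣF_rep = (17.1700,9.6600)
p' = p + 1/4·F = (-0.7075,4.4150)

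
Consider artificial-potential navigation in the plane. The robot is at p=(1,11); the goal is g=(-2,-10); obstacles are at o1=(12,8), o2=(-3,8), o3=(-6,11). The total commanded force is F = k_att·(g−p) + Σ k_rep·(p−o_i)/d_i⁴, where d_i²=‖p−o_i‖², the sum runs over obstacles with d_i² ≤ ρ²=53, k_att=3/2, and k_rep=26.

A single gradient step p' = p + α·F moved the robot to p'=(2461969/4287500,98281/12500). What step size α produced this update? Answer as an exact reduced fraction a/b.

α = 1/10

F_att = 3/2·(g−p) = 3/2·(-3,-21) = (-4.5000,-31.5000)
o1: d²=130 > ρ²=53 → inactive
o2: d²=25 ≤ ρ²=53; F_rep = 26·(4,3)/25² = (0.1664,0.1248)
o3: d²=49 ≤ ρ²=53; F_rep = 26·(7,0)/49² = (0.0758,0.0000)
F = F_att + ΣF_rep = (-4.2578,-31.3752)
Δp = p'−p = (-0.4258,-3.1375); α = Δx/Fx = (-1825531/4287500) / (-1825531/428750) = 1/10
check: Δy/Fy = (-39219/12500) / (-39219/1250) = 1/10 ✓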